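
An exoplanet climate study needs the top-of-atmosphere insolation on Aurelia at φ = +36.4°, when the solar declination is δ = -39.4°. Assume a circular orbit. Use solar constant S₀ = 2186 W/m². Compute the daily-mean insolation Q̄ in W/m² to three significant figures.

cos H₀ = −tan(+36.4°) tan(-39.400°) = 0.6056, H₀ = 0.9203 rad.
Bracket: H₀ sin φ sin δ + cos φ cos δ sin H₀ = 0.9203×0.59342×-0.63473 + 0.80489×0.77273×0.79577 = -0.346642 + 0.494939 = 0.148297.
Q̄ = (S₀/π) × [bracket] = (2186/π) × 0.148297 = 103.2 W/m².

Q̄ ≈ 103 W/m²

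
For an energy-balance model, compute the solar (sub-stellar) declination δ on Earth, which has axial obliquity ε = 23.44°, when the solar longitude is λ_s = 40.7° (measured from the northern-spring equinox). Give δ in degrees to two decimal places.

sin δ = sin ε · sin λ_s = sin 23.44° × sin 40.7° = 0.259397.
δ = arcsin(0.259397) = +15.03°.

δ = +15.03°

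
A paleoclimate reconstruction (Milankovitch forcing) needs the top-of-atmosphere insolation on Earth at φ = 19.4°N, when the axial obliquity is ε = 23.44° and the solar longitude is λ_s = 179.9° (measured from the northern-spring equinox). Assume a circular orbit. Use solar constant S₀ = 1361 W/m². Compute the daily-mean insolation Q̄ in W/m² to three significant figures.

Q̄ ≈ 409 W/m²

Solar declination: sin δ = sin ε · sin λ_s = sin 23.44° × sin 179.9° = 0.00069, so δ = +0.040°.
cos H₀ = −tan(+19.4°) tan(+0.040°) = -0.0002, H₀ = 1.5710 rad.
Bracket: H₀ sin φ sin δ + cos φ cos δ sin H₀ = 1.5710×0.33216×0.00069 + 0.94322×1.00000×1.00000 = 0.000360 + 0.943220 = 0.943580.
Q̄ = (S₀/π) × [bracket] = (1361/π) × 0.943580 = 408.8 W/m².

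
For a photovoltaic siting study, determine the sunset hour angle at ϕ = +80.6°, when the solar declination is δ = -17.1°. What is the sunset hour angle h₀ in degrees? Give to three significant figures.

cos h₀ = −tan ϕ · tan δ = 1.8583 ≥ 1, so the Sun never rises (polar night) and h₀ = 0.

h₀ = 0.00°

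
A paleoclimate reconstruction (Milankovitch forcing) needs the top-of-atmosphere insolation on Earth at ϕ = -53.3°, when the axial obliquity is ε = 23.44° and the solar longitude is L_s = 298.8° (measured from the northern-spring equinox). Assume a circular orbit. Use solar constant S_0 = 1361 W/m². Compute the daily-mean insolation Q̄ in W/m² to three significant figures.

Solar declination: sin δ = sin ε · sin L_s = sin 23.44° × sin 298.8° = -0.34858, so δ = -20.401°.
cos h₀ = −tan(-53.3°) tan(-20.401°) = -0.4990, h₀ = 2.0932 rad.
Bracket: h₀ sin ϕ sin δ + cos ϕ cos δ sin h₀ = 2.0932×-0.80178×-0.34858 + 0.59763×0.93728×0.86663 = 0.585017 + 0.485440 = 1.070457.
Q̄ = (S_0/π) × [bracket] = (1361/π) × 1.070457 = 463.7 W/m².

Q̄ ≈ 464 W/m²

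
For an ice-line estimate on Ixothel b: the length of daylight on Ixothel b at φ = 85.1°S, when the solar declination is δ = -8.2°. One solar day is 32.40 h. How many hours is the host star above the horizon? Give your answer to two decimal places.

Sunrise equation: cos H₀ = −tan φ · tan δ = -1.6809 ≤ −1, so the host star never sets (polar day) and H₀ = π.
Daylight = 2H₀/(2π) × 32.40 h = (3.1416/π) × 32.40 = 32.40 h.

32.40 h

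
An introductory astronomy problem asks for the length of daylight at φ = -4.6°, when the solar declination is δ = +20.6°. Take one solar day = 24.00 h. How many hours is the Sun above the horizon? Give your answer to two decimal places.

11.77 h

cos H₀ = −tan φ · tan δ = −tan(-4.6°) × tan(+20.600°) = 0.0302, so H₀ = 1.5405 rad = 88.27°.
Daylight = 2H₀/(2π) × 24.00 h = (1.5405/π) × 24.00 = 11.77 h.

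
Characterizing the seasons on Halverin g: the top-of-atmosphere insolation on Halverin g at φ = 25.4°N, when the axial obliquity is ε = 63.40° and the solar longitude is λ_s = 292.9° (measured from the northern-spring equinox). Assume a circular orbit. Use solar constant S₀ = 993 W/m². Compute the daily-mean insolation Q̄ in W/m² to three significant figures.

Solar declination: sin δ = sin ε · sin λ_s = sin 63.40° × sin 292.9° = -0.82368, so δ = -55.455°.
cos H₀ = −tan(+25.4°) tan(-55.455°) = 0.6897, H₀ = 0.8097 rad.
Bracket: H₀ sin φ sin δ + cos φ cos δ sin H₀ = 0.8097×0.42894×-0.82368 + 0.90334×0.56705×0.72407 = -0.286075 + 0.370897 = 0.084822.
Q̄ = (S₀/π) × [bracket] = (993/π) × 0.084822 = 26.81 W/m².

Q̄ ≈ 26.8 W/m²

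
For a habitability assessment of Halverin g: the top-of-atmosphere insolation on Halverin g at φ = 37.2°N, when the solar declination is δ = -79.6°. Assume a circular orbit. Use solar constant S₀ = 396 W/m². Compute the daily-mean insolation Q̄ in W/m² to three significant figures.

Q̄ ≈ 0.00 W/m²

cos H₀ = −tan(+37.2°) tan(-79.600°) = 4.1357 ≥ 1 ⇒ polar night, H₀ = 0 and Q̄ = 0.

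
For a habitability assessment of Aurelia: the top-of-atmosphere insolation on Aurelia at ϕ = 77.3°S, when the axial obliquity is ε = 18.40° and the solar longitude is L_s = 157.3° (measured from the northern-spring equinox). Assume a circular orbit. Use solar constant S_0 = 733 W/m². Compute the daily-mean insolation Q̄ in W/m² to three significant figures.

Q̄ ≈ 15.1 W/m²

Solar declination: sin δ = sin ε · sin L_s = sin 18.40° × sin 157.3° = 0.12181, so δ = +6.997°.
cos h₀ = −tan(-77.3°) tan(+6.997°) = 0.5446, h₀ = 0.9949 rad.
Bracket: h₀ sin ϕ sin δ + cos ϕ cos δ sin h₀ = 0.9949×-0.97553×0.12181 + 0.21985×0.99255×0.83871 = -0.118223 + 0.183017 = 0.064794.
Q̄ = (S_0/π) × [bracket] = (733/π) × 0.064794 = 15.12 W/m².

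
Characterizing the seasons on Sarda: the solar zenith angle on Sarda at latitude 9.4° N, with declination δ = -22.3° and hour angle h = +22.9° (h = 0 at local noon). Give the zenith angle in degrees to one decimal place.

θ_z = 38.8°

cos θ_z = sin φ sin δ + cos φ cos δ cos h = -0.061975 + 0.840845 = 0.778870.
θ_z = arccos(0.778870) = 38.8°.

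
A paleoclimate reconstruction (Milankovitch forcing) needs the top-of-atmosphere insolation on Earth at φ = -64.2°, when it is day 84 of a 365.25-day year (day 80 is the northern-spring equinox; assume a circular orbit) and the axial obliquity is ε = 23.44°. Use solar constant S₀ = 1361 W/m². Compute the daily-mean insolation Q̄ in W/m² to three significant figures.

Solar longitude: λ_s = 360° × (84 − 80)/365.25 = 3.943°.
sin δ = sin 23.44° × sin 3.943° = 0.02735, so δ = +1.567°.
cos H₀ = −tan(-64.2°) tan(+1.567°) = 0.0566, H₀ = 1.5142 rad.
Bracket: H₀ sin φ sin δ + cos φ cos δ sin H₀ = 1.5142×-0.90032×0.02735 + 0.43523×0.99963×0.99840 = -0.037285 + 0.434373 = 0.397088.
Q̄ = (S₀/π) × [bracket] = (1361/π) × 0.397088 = 172.0 W/m².

Q̄ ≈ 172 W/m²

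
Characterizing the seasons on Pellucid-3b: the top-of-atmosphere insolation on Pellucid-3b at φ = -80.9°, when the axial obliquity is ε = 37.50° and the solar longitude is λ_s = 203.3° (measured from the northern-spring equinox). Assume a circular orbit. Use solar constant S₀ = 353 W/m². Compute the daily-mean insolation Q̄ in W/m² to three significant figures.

Solar declination: sin δ = sin ε · sin λ_s = sin 37.50° × sin 203.3° = -0.24079, so δ = -13.933°.
cos H₀ = −tan(-80.9°) tan(-13.933°) = -1.5489 ≤ −1 ⇒ polar day, H₀ = π.
Bracket: H₀ sin φ sin δ + cos φ cos δ sin H₀ = 3.1416×-0.98741×-0.24079 + 0.15816×0.97058×0.00000 = 0.746942 + 0.000000 = 0.746942.
Q̄ = (S₀/π) × [bracket] = (353/π) × 0.746942 = 83.93 W/m².

Q̄ ≈ 83.9 W/m²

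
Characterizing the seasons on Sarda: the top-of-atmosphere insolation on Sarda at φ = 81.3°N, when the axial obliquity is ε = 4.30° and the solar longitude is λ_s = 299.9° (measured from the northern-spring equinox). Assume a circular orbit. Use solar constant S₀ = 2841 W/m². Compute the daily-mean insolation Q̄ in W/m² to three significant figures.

Solar declination: sin δ = sin ε · sin λ_s = sin 4.30° × sin 299.9° = -0.06500, so δ = -3.727°.
cos H₀ = −tan(+81.3°) tan(-3.727°) = 0.4257, H₀ = 1.1311 rad.
Bracket: H₀ sin φ sin δ + cos φ cos δ sin H₀ = 1.1311×0.98849×-0.06500 + 0.15126×0.99789×0.90488 = -0.072675 + 0.136583 = 0.063908.
Q̄ = (S₀/π) × [bracket] = (2841/π) × 0.063908 = 57.79 W/m².

Q̄ ≈ 57.8 W/m²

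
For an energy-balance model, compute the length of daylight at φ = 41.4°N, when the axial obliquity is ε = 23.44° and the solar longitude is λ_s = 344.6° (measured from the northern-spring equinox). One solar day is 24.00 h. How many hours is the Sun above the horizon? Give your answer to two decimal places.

Solar declination: sin δ = sin ε · sin λ_s = sin 23.44° × sin 344.6° = -0.10564, so δ = -6.064°.
cos H₀ = −tan φ · tan δ = −tan(+41.4°) × tan(-6.064°) = 0.0937, so H₀ = 1.4770 rad = 84.63°.
Daylight = 2H₀/(2π) × 24.00 h = (1.4770/π) × 24.00 = 11.28 h.

11.28 h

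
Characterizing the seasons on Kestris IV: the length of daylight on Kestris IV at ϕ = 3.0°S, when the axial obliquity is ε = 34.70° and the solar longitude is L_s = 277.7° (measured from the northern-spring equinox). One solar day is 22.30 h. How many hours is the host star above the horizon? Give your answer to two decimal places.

Solar declination: sin δ = sin ε · sin L_s = sin 34.70° × sin 277.7° = -0.56415, so δ = -34.343°.
cos h₀ = −tan ϕ · tan δ = −tan(-3.0°) × tan(-34.343°) = -0.0358, so h₀ = 1.6066 rad = 92.05°.
Daylight = 2h₀/(2π) × 22.30 h = (1.6066/π) × 22.30 = 11.40 h.

11.40 h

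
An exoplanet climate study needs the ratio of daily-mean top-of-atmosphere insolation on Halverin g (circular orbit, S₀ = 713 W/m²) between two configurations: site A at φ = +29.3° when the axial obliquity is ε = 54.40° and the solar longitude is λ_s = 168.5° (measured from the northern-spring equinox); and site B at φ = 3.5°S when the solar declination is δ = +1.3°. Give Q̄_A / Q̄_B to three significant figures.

— Configuration A (φ=+29.3°):
Solar declination: sin δ = sin ε · sin λ_s = sin 54.40° × sin 168.5° = 0.16211, so δ = +9.329°.
cos H₀ = −tan(+29.3°) tan(+9.329°) = -0.0922, H₀ = 1.6631 rad.
Bracket: H₀ sin φ sin δ + cos φ cos δ sin H₀ = 1.6631×0.48938×0.16211 + 0.87207×0.98677×0.99574 = 0.131939 + 0.856867 = 0.988806.
Q̄ = (S₀/π) × [bracket] = (713/π) × 0.988806 = 224.41 W/m².
— Configuration B (φ=-3.5°):
cos H₀ = −tan(-3.5°) tan(+1.300°) = 0.0014, H₀ = 1.5694 rad.
Bracket: H₀ sin φ sin δ + cos φ cos δ sin H₀ = 1.5694×-0.06105×0.02269 + 0.99813×0.99974×1.00000 = -0.002174 + 0.997870 = 0.995696.
Q̄ = (S₀/π) × [bracket] = (713/π) × 0.995696 = 225.98 W/m².
Ratio Q̄_A / Q̄_B = 224.41 / 225.98 = 0.9931.

Q̄_A / Q̄_B ≈ 0.993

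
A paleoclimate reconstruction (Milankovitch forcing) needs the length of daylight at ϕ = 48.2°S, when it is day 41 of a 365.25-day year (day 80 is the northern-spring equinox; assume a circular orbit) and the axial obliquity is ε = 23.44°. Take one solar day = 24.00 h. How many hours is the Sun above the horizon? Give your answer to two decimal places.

14.21 h

Solar longitude: L_s = 360° × (41 − 80)/365.25 = -38.439°, i.e. -38.439° + 360° = 321.561°.
sin δ = sin 23.44° × sin 321.561° = -0.24730, so δ = -14.318°.
cos h₀ = −tan ϕ · tan δ = −tan(-48.2°) × tan(-14.318°) = -0.2855, so h₀ = 1.8603 rad = 106.59°.
Daylight = 2h₀/(2π) × 24.00 h = (1.8603/π) × 24.00 = 14.21 h.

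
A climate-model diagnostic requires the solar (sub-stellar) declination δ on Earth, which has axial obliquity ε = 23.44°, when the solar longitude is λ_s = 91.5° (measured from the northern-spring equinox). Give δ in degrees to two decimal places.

sin δ = sin ε · sin λ_s = sin 23.44° × sin 91.5° = 0.397652.
δ = arcsin(0.397652) = +23.43°.

δ = +23.43°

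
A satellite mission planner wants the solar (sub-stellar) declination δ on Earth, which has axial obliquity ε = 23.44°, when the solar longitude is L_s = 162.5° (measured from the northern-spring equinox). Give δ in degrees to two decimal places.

δ = +6.87°

sin δ = sin ε · sin L_s = sin 23.44° × sin 162.5° = 0.119617.
δ = arcsin(0.119617) = +6.87°.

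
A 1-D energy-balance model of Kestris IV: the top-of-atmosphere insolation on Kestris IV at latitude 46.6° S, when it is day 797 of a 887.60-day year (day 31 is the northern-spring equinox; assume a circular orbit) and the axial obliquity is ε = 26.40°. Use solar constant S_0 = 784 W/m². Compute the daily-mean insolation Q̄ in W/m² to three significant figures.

Solar longitude: L_s = 360° × (797 − 31)/887.60 = 310.680°.
sin δ = sin 26.40° × sin 310.680° = -0.33719, so δ = -19.706°.
cos h₀ = −tan(-46.6°) tan(-19.706°) = -0.3788, h₀ = 1.9592 rad.
Bracket: h₀ sin ϕ sin δ + cos ϕ cos δ sin h₀ = 1.9592×-0.72657×-0.33719 + 0.68709×0.94144×0.92550 = 0.479989 + 0.598663 = 1.078652.
Q̄ = (S_0/π) × [bracket] = (784/π) × 1.078652 = 269.2 W/m².

Q̄ ≈ 269 W/m²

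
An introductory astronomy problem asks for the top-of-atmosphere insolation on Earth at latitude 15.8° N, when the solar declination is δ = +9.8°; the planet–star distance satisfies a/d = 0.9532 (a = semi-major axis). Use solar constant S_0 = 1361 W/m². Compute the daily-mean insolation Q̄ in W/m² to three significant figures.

cos h₀ = −tan(+15.8°) tan(+9.800°) = -0.0489, h₀ = 1.6197 rad.
Bracket: h₀ sin ϕ sin δ + cos ϕ cos δ sin h₀ = 1.6197×0.27228×0.17021 + 0.96222×0.98541×0.99880 = 0.075065 + 0.947043 = 1.022108.
Inverse-square distance factor (a/d)² = 0.9532² = 0.908590.
Q̄ = (S_0/π) × 0.908590 × [bracket] = (1361/π) × 0.908590 × 1.022108 = 402.3 W/m².

Q̄ ≈ 402 W/m²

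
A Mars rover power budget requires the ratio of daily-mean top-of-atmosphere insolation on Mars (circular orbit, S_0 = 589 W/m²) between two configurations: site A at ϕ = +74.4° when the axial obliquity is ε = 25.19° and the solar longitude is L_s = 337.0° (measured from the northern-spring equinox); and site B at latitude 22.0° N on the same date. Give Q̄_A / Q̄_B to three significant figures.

Q̄_A / Q̄_B ≈ 0.0777

— Configuration A (ϕ=+74.4°):
Solar declination: sin δ = sin ε · sin L_s = sin 25.19° × sin 337.0° = -0.16630, so δ = -9.573°.
cos h₀ = −tan(+74.4°) tan(-9.573°) = 0.6040, h₀ = 0.9222 rad.
Bracket: h₀ sin ϕ sin δ + cos ϕ cos δ sin h₀ = 0.9222×0.96316×-0.16630 + 0.26892×0.98607×0.79695 = -0.147712 + 0.211330 = 0.063618.
Q̄ = (S_0/π) × [bracket] = (589/π) × 0.063618 = 11.927 W/m².
— Configuration B (ϕ=+22.0°):
cos h₀ = −tan(+22.0°) tan(-9.573°) = 0.0681, h₀ = 1.5026 rad.
Bracket: h₀ sin ϕ sin δ + cos ϕ cos δ sin h₀ = 1.5026×0.37461×-0.16630 + 0.92718×0.98607×0.99768 = -0.093608 + 0.912143 = 0.818535.
Q̄ = (S_0/π) × [bracket] = (589/π) × 0.818535 = 153.46 W/m².
Ratio Q̄_A / Q̄_B = 11.927 / 153.46 = 0.07772.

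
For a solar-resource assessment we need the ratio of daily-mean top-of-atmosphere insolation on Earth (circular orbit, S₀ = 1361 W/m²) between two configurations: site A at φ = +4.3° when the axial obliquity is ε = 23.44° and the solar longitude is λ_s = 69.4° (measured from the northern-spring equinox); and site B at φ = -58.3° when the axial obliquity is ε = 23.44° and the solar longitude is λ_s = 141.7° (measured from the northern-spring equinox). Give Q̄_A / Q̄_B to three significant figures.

Q̄_A / Q̄_B ≈ 4.34

— Configuration A (φ=+4.3°):
Solar declination: sin δ = sin ε · sin λ_s = sin 23.44° × sin 69.4° = 0.37235, so δ = +21.861°.
cos H₀ = −tan(+4.3°) tan(+21.861°) = -0.0302, H₀ = 1.6010 rad.
Bracket: H₀ sin φ sin δ + cos φ cos δ sin H₀ = 1.6010×0.07498×0.37235 + 0.99719×0.92809×0.99954 = 0.044698 + 0.925056 = 0.969754.
Q̄ = (S₀/π) × [bracket] = (1361/π) × 0.969754 = 420.12 W/m².
— Configuration B (φ=-58.3°):
Solar declination: sin δ = sin ε · sin λ_s = sin 23.44° × sin 141.7° = 0.24654, so δ = +14.273°.
cos H₀ = −tan(-58.3°) tan(+14.273°) = 0.4119, H₀ = 1.1463 rad.
Bracket: H₀ sin φ sin δ + cos φ cos δ sin H₀ = 1.1463×-0.85081×0.24654 + 0.52547×0.96913×0.91123 = -0.240446 + 0.464043 = 0.223597.
Q̄ = (S₀/π) × [bracket] = (1361/π) × 0.223597 = 96.867 W/m².
Ratio Q̄_A / Q̄_B = 420.12 / 96.867 = 4.337.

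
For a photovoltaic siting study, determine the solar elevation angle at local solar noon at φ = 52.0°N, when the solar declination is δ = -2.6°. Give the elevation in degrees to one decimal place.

35.4°

At local noon the hour angle is zero, so the zenith angle equals |φ − δ| = |+52.0° − (-2.600°)| = 54.600°.
Elevation = 90° − 54.600° = 35.4°.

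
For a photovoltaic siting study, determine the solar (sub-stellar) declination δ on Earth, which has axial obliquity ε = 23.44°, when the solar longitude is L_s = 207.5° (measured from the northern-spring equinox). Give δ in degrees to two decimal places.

sin δ = sin ε · sin L_s = sin 23.44° × sin 207.5° = -0.183678.
δ = arcsin(-0.183678) = -10.58°.

δ = -10.58°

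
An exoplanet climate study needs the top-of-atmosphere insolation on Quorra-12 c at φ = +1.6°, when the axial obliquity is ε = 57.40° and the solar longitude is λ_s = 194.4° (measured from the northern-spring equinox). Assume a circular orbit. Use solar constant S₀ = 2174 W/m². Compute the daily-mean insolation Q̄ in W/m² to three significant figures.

Solar declination: sin δ = sin ε · sin λ_s = sin 57.40° × sin 194.4° = -0.20951, so δ = -12.094°.
cos H₀ = −tan(+1.6°) tan(-12.094°) = 0.0060, H₀ = 1.5648 rad.
Bracket: H₀ sin φ sin δ + cos φ cos δ sin H₀ = 1.5648×0.02792×-0.20951 + 0.99961×0.97781×0.99998 = -0.009153 + 0.977409 = 0.968256.
Q̄ = (S₀/π) × [bracket] = (2174/π) × 0.968256 = 670.0 W/m².

Q̄ ≈ 670 W/m²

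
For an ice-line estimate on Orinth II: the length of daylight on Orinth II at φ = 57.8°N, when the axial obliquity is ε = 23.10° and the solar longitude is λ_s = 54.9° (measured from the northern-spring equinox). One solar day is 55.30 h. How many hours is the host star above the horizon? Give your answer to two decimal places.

Solar declination: sin δ = sin ε · sin λ_s = sin 23.10° × sin 54.9° = 0.32099, so δ = +18.723°.
cos H₀ = −tan φ · tan δ = −tan(+57.8°) × tan(+18.723°) = -0.5382, so H₀ = 2.1391 rad = 122.56°.
Daylight = 2H₀/(2π) × 55.30 h = (2.1391/π) × 55.30 = 37.65 h.

37.65 h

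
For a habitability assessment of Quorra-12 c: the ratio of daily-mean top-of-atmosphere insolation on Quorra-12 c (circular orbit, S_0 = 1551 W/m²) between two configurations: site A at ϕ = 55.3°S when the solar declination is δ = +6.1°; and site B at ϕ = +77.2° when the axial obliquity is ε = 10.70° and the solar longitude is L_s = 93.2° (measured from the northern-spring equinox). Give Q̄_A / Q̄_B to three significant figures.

— Configuration A (ϕ=-55.3°):
cos h₀ = −tan(-55.3°) tan(+6.100°) = 0.1543, h₀ = 1.4158 rad.
Bracket: h₀ sin ϕ sin δ + cos ϕ cos δ sin h₀ = 1.4158×-0.82214×0.10626 + 0.56928×0.99434×0.98802 = -0.123685 + 0.559277 = 0.435592.
Q̄ = (S_0/π) × [bracket] = (1551/π) × 0.435592 = 215.05 W/m².
— Configuration B (ϕ=+77.2°):
Solar declination: sin δ = sin ε · sin L_s = sin 10.70° × sin 93.2° = 0.18538, so δ = +10.683°.
cos h₀ = −tan(+77.2°) tan(+10.683°) = -0.8303, h₀ = 2.5505 rad.
Bracket: h₀ sin ϕ sin δ + cos ϕ cos δ sin h₀ = 2.5505×0.97515×0.18538 + 0.22155×0.98267×0.55727 = 0.461062 + 0.121324 = 0.582386.
Q̄ = (S_0/π) × [bracket] = (1551/π) × 0.582386 = 287.52 W/m².
Ratio Q̄_A / Q̄_B = 215.05 / 287.52 = 0.7479.

Q̄_A / Q̄_B ≈ 0.748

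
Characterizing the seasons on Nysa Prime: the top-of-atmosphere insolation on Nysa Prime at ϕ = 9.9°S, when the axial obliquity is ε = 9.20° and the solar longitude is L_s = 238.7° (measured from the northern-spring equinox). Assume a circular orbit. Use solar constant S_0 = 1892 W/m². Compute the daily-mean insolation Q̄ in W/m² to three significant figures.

Solar declination: sin δ = sin ε · sin L_s = sin 9.20° × sin 238.7° = -0.13661, so δ = -7.852°.
cos h₀ = −tan(-9.9°) tan(-7.852°) = -0.0241, h₀ = 1.5949 rad.
Bracket: h₀ sin ϕ sin δ + cos ϕ cos δ sin h₀ = 1.5949×-0.17193×-0.13661 + 0.98511×0.99062×0.99971 = 0.037460 + 0.975587 = 1.013047.
Q̄ = (S_0/π) × [bracket] = (1892/π) × 1.013047 = 610.1 W/m².

Q̄ ≈ 610 W/m²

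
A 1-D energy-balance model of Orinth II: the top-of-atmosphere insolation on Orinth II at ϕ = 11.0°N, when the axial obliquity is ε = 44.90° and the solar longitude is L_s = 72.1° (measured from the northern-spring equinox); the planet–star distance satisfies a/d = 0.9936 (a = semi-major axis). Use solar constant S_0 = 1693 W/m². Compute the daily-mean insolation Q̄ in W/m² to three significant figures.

Q̄ ≈ 500 W/m²

Solar declination: sin δ = sin ε · sin L_s = sin 44.90° × sin 72.1° = 0.67170, so δ = +42.199°.
cos h₀ = −tan(+11.0°) tan(+42.199°) = -0.1762, h₀ = 1.7480 rad.
Bracket: h₀ sin ϕ sin δ + cos ϕ cos δ sin h₀ = 1.7480×0.19081×0.67170 + 0.98163×0.74082×0.98435 = 0.224036 + 0.715830 = 0.939866.
Inverse-square distance factor (a/d)² = 0.9936² = 0.987241.
Q̄ = (S_0/π) × 0.987241 × [bracket] = (1693/π) × 0.987241 × 0.939866 = 500.0 W/m².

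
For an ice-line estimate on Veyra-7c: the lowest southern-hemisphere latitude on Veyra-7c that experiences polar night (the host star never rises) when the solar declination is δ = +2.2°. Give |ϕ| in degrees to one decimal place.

Polar night requires cos h₀ = −tan ϕ tan δ ≥ 1, i.e. tan ϕ tan δ ≤ −1.
The boundary is |tan ϕ| · |tan δ| = 1, so |ϕ| = 90° − |δ| = 90° − 2.2° = 87.8° in the southern hemisphere.

|ϕ| = 87.8°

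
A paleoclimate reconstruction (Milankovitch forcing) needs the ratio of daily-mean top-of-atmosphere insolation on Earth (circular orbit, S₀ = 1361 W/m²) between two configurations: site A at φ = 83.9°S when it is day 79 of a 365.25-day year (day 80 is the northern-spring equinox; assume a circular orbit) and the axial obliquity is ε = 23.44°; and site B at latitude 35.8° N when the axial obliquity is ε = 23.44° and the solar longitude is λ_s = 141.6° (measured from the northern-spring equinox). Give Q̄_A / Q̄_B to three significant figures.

Q̄_A / Q̄_B ≈ 0.114

— Configuration A (φ=-83.9°):
Solar longitude: λ_s = 360° × (79 − 80)/365.25 = -0.986°, i.e. -0.986° + 360° = 359.014°.
sin δ = sin 23.44° × sin 359.014° = -0.00684, so δ = -0.392°.
cos H₀ = −tan(-83.9°) tan(-0.392°) = -0.0640, H₀ = 1.6349 rad.
Bracket: H₀ sin φ sin δ + cos φ cos δ sin H₀ = 1.6349×-0.99434×-0.00684 + 0.10626×0.99998×0.99795 = 0.011119 + 0.106040 = 0.117159.
Q̄ = (S₀/π) × [bracket] = (1361/π) × 0.117159 = 50.756 W/m².
— Configuration B (φ=+35.8°):
Solar declination: sin δ = sin ε · sin λ_s = sin 23.44° × sin 141.6° = 0.24709, so δ = +14.305°.
cos H₀ = −tan(+35.8°) tan(+14.305°) = -0.1839, H₀ = 1.7558 rad.
Bracket: H₀ sin φ sin δ + cos φ cos δ sin H₀ = 1.7558×0.58496×0.24709 + 0.81106×0.96899×0.98294 = 0.253779 + 0.772501 = 1.026280.
Q̄ = (S₀/π) × [bracket] = (1361/π) × 1.026280 = 444.60 W/m².
Ratio Q̄_A / Q̄_B = 50.756 / 444.60 = 0.1142.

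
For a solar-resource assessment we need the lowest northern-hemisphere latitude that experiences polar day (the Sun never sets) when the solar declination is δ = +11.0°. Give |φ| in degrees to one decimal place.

|φ| = 79.0°

Polar day requires cos H₀ = −tan φ tan δ ≤ −1, i.e. tan φ tan δ ≥ 1.
The boundary is |tan φ| · |tan δ| = 1, so |φ| = 90° − |δ| = 90° − 11.0° = 79.0° in the northern hemisphere.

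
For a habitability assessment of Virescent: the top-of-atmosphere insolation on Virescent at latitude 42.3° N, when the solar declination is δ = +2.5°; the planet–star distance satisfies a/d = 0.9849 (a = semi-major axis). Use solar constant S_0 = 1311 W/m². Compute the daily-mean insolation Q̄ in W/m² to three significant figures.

cos h₀ = −tan(+42.3°) tan(+2.500°) = -0.0397, h₀ = 1.6105 rad.
Bracket: h₀ sin ϕ sin δ + cos ϕ cos δ sin h₀ = 1.6105×0.67301×0.04362 + 0.73963×0.99905×0.99921 = 0.047279 + 0.738344 = 0.785623.
Inverse-square distance factor (a/d)² = 0.9849² = 0.970028.
Q̄ = (S_0/π) × 0.970028 × [bracket] = (1311/π) × 0.970028 × 0.785623 = 318.0 W/m².

Q̄ ≈ 318 W/m²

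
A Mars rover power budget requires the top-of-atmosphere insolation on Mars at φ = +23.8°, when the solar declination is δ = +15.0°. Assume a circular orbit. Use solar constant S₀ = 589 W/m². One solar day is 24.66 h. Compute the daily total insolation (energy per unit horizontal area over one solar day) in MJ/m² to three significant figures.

17.5 MJ/m²

cos H₀ = −tan(+23.8°) tan(+15.000°) = -0.1182, H₀ = 1.6893 rad.
Bracket: H₀ sin φ sin δ + cos φ cos δ sin H₀ = 1.6893×0.40355×0.25882 + 0.91496×0.96593×0.99299 = 0.176442 + 0.877592 = 1.054034.
Q̄ = (S₀/π) × [bracket] = (589/π) × 1.054034 = 197.62 W/m².
Daily total = Q̄ × 24.66 h × 3600 s/h = 197.62 × 24.66 × 3600 / 10⁶ = 17.54 MJ/m².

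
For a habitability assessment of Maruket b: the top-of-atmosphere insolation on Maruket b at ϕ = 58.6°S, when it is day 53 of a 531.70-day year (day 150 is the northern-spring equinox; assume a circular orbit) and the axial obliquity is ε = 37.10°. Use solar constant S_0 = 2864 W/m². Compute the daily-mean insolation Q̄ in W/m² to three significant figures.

Q̄ ≈ 1.34e+03 W/m²

Solar longitude: L_s = 360° × (53 − 150)/531.70 = -65.676°, i.e. -65.676° + 360° = 294.324°.
sin δ = sin 37.10° × sin 294.324° = -0.54966, so δ = -33.344°.
cos h₀ = −tan(-58.6°) tan(-33.344°) = -1.0779 ≤ −1 ⇒ polar day, h₀ = π.
Bracket: h₀ sin ϕ sin δ + cos ϕ cos δ sin h₀ = 3.1416×-0.85355×-0.54966 + 0.52101×0.83539×0.00000 = 1.473920 + 0.000000 = 1.473920.
Q̄ = (S_0/π) × [bracket] = (2864/π) × 1.473920 = 1344 W/m².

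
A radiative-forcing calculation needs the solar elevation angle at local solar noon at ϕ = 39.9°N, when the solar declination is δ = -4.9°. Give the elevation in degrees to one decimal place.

At local noon the hour angle is zero, so the zenith angle equals |ϕ − δ| = |+39.9° − (-4.900°)| = 44.800°.
Elevation = 90° − 44.800° = 45.2°.

45.2°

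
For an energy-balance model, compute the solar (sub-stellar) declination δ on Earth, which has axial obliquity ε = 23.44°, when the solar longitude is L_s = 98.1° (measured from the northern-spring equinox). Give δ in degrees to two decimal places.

sin δ = sin ε · sin L_s = sin 23.44° × sin 98.1° = 0.393820.
δ = arcsin(0.393820) = +23.19°.

δ = +23.19°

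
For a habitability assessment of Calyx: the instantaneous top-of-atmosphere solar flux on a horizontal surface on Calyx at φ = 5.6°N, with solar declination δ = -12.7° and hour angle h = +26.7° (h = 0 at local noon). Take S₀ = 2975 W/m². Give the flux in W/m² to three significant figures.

2.52e+03 W/m²

cos θ_z = sin φ sin δ + cos φ cos δ cos h = -0.021453 + 0.867355 = 0.845902.
Flux = S₀ · cos θ_z = 2975 × 0.845902 = 2517 W/m².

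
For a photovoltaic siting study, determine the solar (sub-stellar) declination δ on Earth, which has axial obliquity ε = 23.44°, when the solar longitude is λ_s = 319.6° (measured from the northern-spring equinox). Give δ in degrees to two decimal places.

sin δ = sin ε · sin λ_s = sin 23.44° × sin 319.6° = -0.257815.
δ = arcsin(-0.257815) = -14.94°.

δ = -14.94°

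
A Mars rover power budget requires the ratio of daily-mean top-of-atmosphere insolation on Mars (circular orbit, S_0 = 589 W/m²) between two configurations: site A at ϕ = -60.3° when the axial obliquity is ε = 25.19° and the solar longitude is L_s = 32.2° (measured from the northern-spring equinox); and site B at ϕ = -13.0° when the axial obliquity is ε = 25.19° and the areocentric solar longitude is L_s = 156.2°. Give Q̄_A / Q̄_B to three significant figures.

Q̄_A / Q̄_B ≈ 0.238

— Configuration A (ϕ=-60.3°):
Solar declination: sin δ = sin ε · sin L_s = sin 25.19° × sin 32.2° = 0.22680, so δ = +13.109°.
cos h₀ = −tan(-60.3°) tan(+13.109°) = 0.4083, h₀ = 1.1502 rad.
Bracket: h₀ sin ϕ sin δ + cos ϕ cos δ sin h₀ = 1.1502×-0.86863×0.22680 + 0.49546×0.97394×0.91286 = -0.226595 + 0.440499 = 0.213904.
Q̄ = (S_0/π) × [bracket] = (589/π) × 0.213904 = 40.104 W/m².
— Configuration B (ϕ=-13.0°):
sin δ = sin 25.19° × sin 156.2° = 0.17176, so δ = +9.890°.
cos h₀ = −tan(-13.0°) tan(+9.890°) = 0.0403, h₀ = 1.5305 rad.
Bracket: h₀ sin ϕ sin δ + cos ϕ cos δ sin h₀ = 1.5305×-0.22495×0.17176 + 0.97437×0.98514×0.99919 = -0.059135 + 0.959113 = 0.899978.
Q̄ = (S_0/π) × [bracket] = (589/π) × 0.899978 = 168.73 W/m².
Ratio Q̄_A / Q̄_B = 40.104 / 168.73 = 0.2377.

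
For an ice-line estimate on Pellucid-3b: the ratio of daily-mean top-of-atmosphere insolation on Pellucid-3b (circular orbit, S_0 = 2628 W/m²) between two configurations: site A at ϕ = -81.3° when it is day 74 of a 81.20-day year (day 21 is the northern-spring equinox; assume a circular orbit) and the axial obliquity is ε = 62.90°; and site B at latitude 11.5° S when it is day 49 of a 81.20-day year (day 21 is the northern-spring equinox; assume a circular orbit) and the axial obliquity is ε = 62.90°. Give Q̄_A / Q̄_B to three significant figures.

— Configuration A (ϕ=-81.3°):
Solar longitude: L_s = 360° × (74 − 21)/81.20 = 234.975°.
sin δ = sin 62.90° × sin 234.975° = -0.72900, so δ = -46.803°.
cos h₀ = −tan(-81.3°) tan(-46.803°) = -6.9597 ≤ −1 ⇒ polar day, h₀ = π.
Bracket: h₀ sin ϕ sin δ + cos ϕ cos δ sin h₀ = 3.1416×-0.98849×-0.72900 + 0.15126×0.68451×0.00000 = 2.263866 + 0.000000 = 2.263866.
Q̄ = (S_0/π) × [bracket] = (2628/π) × 2.263866 = 1893.8 W/m².
— Configuration B (ϕ=-11.5°):
Solar longitude: L_s = 360° × (49 − 21)/81.20 = 124.138°.
sin δ = sin 62.90° × sin 124.138° = 0.73682, so δ = +47.461°.
cos h₀ = −tan(-11.5°) tan(+47.461°) = 0.2217, h₀ = 1.3472 rad.
Bracket: h₀ sin ϕ sin δ + cos ϕ cos δ sin h₀ = 1.3472×-0.19937×0.73682 + 0.97992×0.67609×0.97511 = -0.197903 + 0.646024 = 0.448121.
Q̄ = (S_0/π) × [bracket] = (2628/π) × 0.448121 = 374.86 W/m².
Ratio Q̄_A / Q̄_B = 1893.8 / 374.86 = 5.052.

Q̄_A / Q̄_B ≈ 5.05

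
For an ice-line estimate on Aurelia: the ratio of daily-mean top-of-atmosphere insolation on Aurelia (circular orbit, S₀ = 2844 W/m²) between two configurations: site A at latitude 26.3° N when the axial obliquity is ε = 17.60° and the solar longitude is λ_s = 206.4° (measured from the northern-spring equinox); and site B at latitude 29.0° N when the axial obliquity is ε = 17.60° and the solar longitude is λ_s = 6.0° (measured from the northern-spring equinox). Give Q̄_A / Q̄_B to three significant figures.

Q̄_A / Q̄_B ≈ 0.887

— Configuration A (φ=+26.3°):
Solar declination: sin δ = sin ε · sin λ_s = sin 17.60° × sin 206.4° = -0.13444, so δ = -7.726°.
cos H₀ = −tan(+26.3°) tan(-7.726°) = 0.0671, H₀ = 1.5037 rad.
Bracket: H₀ sin φ sin δ + cos φ cos δ sin H₀ = 1.5037×0.44307×-0.13444 + 0.89649×0.99092×0.99775 = -0.089570 + 0.886351 = 0.796781.
Q̄ = (S₀/π) × [bracket] = (2844/π) × 0.796781 = 721.30 W/m².
— Configuration B (φ=+29.0°):
Solar declination: sin δ = sin ε · sin λ_s = sin 17.60° × sin 6.0° = 0.03161, so δ = +1.811°.
cos H₀ = −tan(+29.0°) tan(+1.811°) = -0.0175, H₀ = 1.5883 rad.
Bracket: H₀ sin φ sin δ + cos φ cos δ sin H₀ = 1.5883×0.48481×0.03161 + 0.87462×0.99950×0.99985 = 0.024340 + 0.874052 = 0.898392.
Q̄ = (S₀/π) × [bracket] = (2844/π) × 0.898392 = 813.29 W/m².
Ratio Q̄_A / Q̄_B = 721.30 / 813.29 = 0.8869.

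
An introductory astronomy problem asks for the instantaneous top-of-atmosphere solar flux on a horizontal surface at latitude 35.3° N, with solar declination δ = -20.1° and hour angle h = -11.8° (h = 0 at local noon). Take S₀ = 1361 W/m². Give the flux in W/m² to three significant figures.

751 W/m²

cos θ_z = sin φ sin δ + cos φ cos δ cos h = -0.198586 + 0.750233 = 0.551647.
Flux = S₀ · cos θ_z = 1361 × 0.551647 = 750.8 W/m².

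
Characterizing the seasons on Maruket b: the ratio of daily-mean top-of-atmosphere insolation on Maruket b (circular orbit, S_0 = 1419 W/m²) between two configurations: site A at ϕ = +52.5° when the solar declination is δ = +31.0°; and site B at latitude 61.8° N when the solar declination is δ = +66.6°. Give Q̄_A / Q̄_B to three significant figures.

— Configuration A (ϕ=+52.5°):
cos h₀ = −tan(+52.5°) tan(+31.000°) = -0.7831, h₀ = 2.4704 rad.
Bracket: h₀ sin ϕ sin δ + cos ϕ cos δ sin h₀ = 2.4704×0.79335×0.51504 + 0.60876×0.85717×0.62195 = 1.009423 + 0.324540 = 1.333963.
Q̄ = (S_0/π) × [bracket] = (1419/π) × 1.333963 = 602.53 W/m².
— Configuration B (ϕ=+61.8°):
cos h₀ = −tan(+61.8°) tan(+66.600°) = -4.3097 ≤ −1 ⇒ polar day, h₀ = π.
Bracket: h₀ sin ϕ sin δ + cos ϕ cos δ sin h₀ = 3.1416×0.88130×0.91775 + 0.47255×0.39715×0.00000 = 2.540967 + 0.000000 = 2.540967.
Q̄ = (S_0/π) × [bracket] = (1419/π) × 2.540967 = 1147.7 W/m².
Ratio Q̄_A / Q̄_B = 602.53 / 1147.7 = 0.5250.

Q̄_A / Q̄_B ≈ 0.525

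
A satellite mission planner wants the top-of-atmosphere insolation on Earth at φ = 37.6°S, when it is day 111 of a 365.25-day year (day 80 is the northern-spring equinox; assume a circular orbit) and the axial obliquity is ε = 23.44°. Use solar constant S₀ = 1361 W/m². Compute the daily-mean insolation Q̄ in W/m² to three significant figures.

Solar longitude: λ_s = 360° × (111 − 80)/365.25 = 30.554°.
sin δ = sin 23.44° × sin 30.554° = 0.20222, so δ = +11.667°.
cos H₀ = −tan(-37.6°) tan(+11.667°) = 0.1590, H₀ = 1.4111 rad.
Bracket: H₀ sin φ sin δ + cos φ cos δ sin H₀ = 1.4111×-0.61015×0.20222 + 0.79229×0.97934×0.98728 = -0.174108 + 0.766052 = 0.591944.
Q̄ = (S₀/π) × [bracket] = (1361/π) × 0.591944 = 256.4 W/m².

Q̄ ≈ 256 W/m²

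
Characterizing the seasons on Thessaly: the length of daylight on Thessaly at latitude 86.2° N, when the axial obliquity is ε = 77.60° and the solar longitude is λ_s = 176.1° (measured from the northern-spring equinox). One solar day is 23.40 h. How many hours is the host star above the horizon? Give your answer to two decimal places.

23.40 h

Solar declination: sin δ = sin ε · sin λ_s = sin 77.60° × sin 176.1° = 0.06643, so δ = +3.809°.
Sunrise equation: cos H₀ = −tan φ · tan δ = -1.0023 ≤ −1, so the host star never sets (polar day) and H₀ = π.
Daylight = 2H₀/(2π) × 23.40 h = (3.1416/π) × 23.40 = 23.40 h.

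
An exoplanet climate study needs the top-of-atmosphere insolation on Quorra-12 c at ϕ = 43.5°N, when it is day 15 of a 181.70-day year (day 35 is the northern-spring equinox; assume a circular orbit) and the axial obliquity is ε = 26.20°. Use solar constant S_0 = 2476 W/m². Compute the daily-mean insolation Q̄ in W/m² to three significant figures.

Solar longitude: L_s = 360° × (15 − 35)/181.70 = -39.626°, i.e. -39.626° + 360° = 320.374°.
sin δ = sin 26.20° × sin 320.374° = -0.28158, so δ = -16.354°.
cos h₀ = −tan(+43.5°) tan(-16.354°) = 0.2785, h₀ = 1.2886 rad.
Bracket: h₀ sin ϕ sin δ + cos ϕ cos δ sin h₀ = 1.2886×0.68835×-0.28158 + 0.72537×0.95954×0.96044 = -0.249764 + 0.668487 = 0.418723.
Q̄ = (S_0/π) × [bracket] = (2476/π) × 0.418723 = 330.0 W/m².

Q̄ ≈ 330 W/m²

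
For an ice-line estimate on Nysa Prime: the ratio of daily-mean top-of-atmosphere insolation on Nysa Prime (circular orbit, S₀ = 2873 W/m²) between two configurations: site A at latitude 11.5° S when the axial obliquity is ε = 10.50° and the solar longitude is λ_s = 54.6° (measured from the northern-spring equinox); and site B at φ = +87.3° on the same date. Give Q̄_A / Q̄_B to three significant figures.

Q̄_A / Q̄_B ≈ 1.98

— Configuration A (φ=-11.5°):
Solar declination: sin δ = sin ε · sin λ_s = sin 10.50° × sin 54.6° = 0.14855, so δ = +8.543°.
cos H₀ = −tan(-11.5°) tan(+8.543°) = 0.0306, H₀ = 1.5402 rad.
Bracket: H₀ sin φ sin δ + cos φ cos δ sin H₀ = 1.5402×-0.19937×0.14855 + 0.97992×0.98891×0.99953 = -0.045615 + 0.968597 = 0.922982.
Q̄ = (S₀/π) × [bracket] = (2873/π) × 0.922982 = 844.07 W/m².
— Configuration B (φ=+87.3°):
cos H₀ = −tan(+87.3°) tan(+8.543°) = -3.1852 ≤ −1 ⇒ polar day, H₀ = π.
Bracket: H₀ sin φ sin δ + cos φ cos δ sin H₀ = 3.1416×0.99889×0.14855 + 0.04711×0.98891×0.00000 = 0.466167 + 0.000000 = 0.466167.
Q̄ = (S₀/π) × [bracket] = (2873/π) × 0.466167 = 426.31 W/m².
Ratio Q̄_A / Q̄_B = 844.07 / 426.31 = 1.980.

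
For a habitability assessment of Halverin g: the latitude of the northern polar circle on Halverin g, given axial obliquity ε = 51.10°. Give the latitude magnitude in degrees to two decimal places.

38.90°

The polar circle is the lowest latitude that experiences at least one full rotation of continuous daylight at the northern-summer solstice; it lies at |φ| = 90° − ε = 90° − 51.10° = 38.90°.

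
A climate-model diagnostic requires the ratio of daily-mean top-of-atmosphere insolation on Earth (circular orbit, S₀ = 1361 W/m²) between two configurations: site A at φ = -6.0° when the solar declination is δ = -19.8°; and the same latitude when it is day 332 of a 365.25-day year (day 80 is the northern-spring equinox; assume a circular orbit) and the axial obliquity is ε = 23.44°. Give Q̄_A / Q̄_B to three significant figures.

Q̄_A / Q̄_B ≈ 1.01

— Configuration A (φ=-6.0°):
cos H₀ = −tan(-6.0°) tan(-19.800°) = -0.0378, H₀ = 1.6086 rad.
Bracket: H₀ sin φ sin δ + cos φ cos δ sin H₀ = 1.6086×-0.10453×-0.33874 + 0.99452×0.94088×0.99928 = 0.056958 + 0.935050 = 0.992008.
Q̄ = (S₀/π) × [bracket] = (1361/π) × 0.992008 = 429.76 W/m².
— Configuration B (φ=-6.0°):
Solar longitude: λ_s = 360° × (332 − 80)/365.25 = 248.378°.
sin δ = sin 23.44° × sin 248.378° = -0.36980, so δ = -21.703°.
cos H₀ = −tan(-6.0°) tan(-21.703°) = -0.0418, H₀ = 1.6126 rad.
Bracket: H₀ sin φ sin δ + cos φ cos δ sin H₀ = 1.6126×-0.10453×-0.36980 + 0.99452×0.92911×0.99912 = 0.062335 + 0.923205 = 0.985540.
Q̄ = (S₀/π) × [bracket] = (1361/π) × 0.985540 = 426.96 W/m².
Ratio Q̄_A / Q̄_B = 429.76 / 426.96 = 1.007.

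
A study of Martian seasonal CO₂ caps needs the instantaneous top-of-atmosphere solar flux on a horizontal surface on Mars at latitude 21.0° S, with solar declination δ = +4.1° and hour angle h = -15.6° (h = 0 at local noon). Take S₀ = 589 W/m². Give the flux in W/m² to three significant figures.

cos θ_z = sin φ sin δ + cos φ cos δ cos h = -0.025622 + 0.896888 = 0.871266.
Flux = S₀ · cos θ_z = 589 × 0.871266 = 513.2 W/m².

513 W/m²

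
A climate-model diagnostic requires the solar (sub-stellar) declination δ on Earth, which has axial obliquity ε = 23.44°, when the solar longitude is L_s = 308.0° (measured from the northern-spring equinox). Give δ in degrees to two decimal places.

sin δ = sin ε · sin L_s = sin 23.44° × sin 308.0° = -0.313462.
δ = arcsin(-0.313462) = -18.27°.

δ = -18.27°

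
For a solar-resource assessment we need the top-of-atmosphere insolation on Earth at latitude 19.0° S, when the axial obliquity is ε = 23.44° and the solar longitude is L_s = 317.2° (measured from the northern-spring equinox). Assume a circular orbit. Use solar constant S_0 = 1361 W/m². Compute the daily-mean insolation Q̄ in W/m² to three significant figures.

Q̄ ≈ 456 W/m²

Solar declination: sin δ = sin ε · sin L_s = sin 23.44° × sin 317.2° = -0.27027, so δ = -15.681°.
cos h₀ = −tan(-19.0°) tan(-15.681°) = -0.0967, h₀ = 1.6676 rad.
Bracket: h₀ sin ϕ sin δ + cos ϕ cos δ sin h₀ = 1.6676×-0.32557×-0.27027 + 0.94552×0.96278×0.99532 = 0.146735 + 0.906067 = 1.052802.
Q̄ = (S_0/π) × [bracket] = (1361/π) × 1.052802 = 456.1 W/m².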